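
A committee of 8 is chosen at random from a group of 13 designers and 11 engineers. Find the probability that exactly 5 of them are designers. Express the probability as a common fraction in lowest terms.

2145/7429

There are C(24,8) = 735471 ways to choose 8 from 24.
Selections with exactly 5 designers: choose 5 of the 13 designers and 3 of the 11 engineers, C(13,5)·C(11,3) = 1287·165 = 212355.
Probability = 212355/735471 = 2145/7429.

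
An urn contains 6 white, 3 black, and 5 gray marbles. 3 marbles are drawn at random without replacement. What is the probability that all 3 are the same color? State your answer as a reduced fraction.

There are C(14,3) = 364 ways to draw 3 marbles.
All same color: C(6,3) + C(3,3) + C(5,3) = 20 + 1 + 10 = 31.
Probability = 31/364.

31/364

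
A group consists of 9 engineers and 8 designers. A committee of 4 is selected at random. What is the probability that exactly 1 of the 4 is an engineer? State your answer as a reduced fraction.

18/85

The sample space is all 4-subsets of the 17: C(17,4) = 2380.
Selections with exactly 1 engineer: choose 1 of the 9 engineers and 3 of the 8 designers, C(9,1)·C(8,3) = 9·56 = 504.
Probability = 504/2380 = 18/85.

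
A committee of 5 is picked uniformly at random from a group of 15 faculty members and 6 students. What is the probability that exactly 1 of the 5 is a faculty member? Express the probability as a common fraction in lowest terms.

25/2261

The sample space is all 5-subsets of the 21: C(21,5) = 20349.
Selections with exactly 1 faculty member: choose 1 of the 15 faculty members and 4 of the 6 students, C(15,1)·C(6,4) = 15·15 = 225.
Probability = 225/20349 = 25/2261.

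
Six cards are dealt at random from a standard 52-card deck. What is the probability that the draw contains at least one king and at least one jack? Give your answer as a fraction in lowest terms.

There are C(52,6) = 20358520 possible draws.
By inclusion-exclusion on the complements, draws missing all kings or all jacks: C(48,6) + C(48,6) − C(44,6) = 12271512 + 12271512 − 7059052 = 17483972.
So draws with at least one of each: 20358520 − 17483972 = 2874548, probability 2874548/20358520 = 718637/5089630.

718637/5089630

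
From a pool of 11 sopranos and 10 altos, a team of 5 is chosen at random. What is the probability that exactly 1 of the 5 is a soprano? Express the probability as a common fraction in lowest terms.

The sample space is all 5-subsets of the 21: C(21,5) = 20349.
Selections with exactly 1 soprano: choose 1 of the 11 sopranos and 4 of the 10 altos, C(11,1)·C(10,4) = 11·210 = 2310.
Probability = 2310/20349 = 110/969.

110/969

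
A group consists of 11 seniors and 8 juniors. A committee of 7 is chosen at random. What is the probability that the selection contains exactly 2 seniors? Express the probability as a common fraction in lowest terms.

770/12597

There are C(19,7) = 50388 ways to choose 7 from 19.
Selections with exactly 2 seniors: choose 2 of the 11 seniors and 5 of the 8 juniors, C(11,2)·C(8,5) = 55·56 = 3080.
Probability = 3080/50388 = 770/12597.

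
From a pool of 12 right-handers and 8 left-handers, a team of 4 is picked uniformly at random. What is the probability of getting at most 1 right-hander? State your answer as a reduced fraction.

Total selections: C(20,4) = 4845.
Favorable selections (at most 1 right-hander): C(12,0)·C(8,4) + C(12,1)·C(8,3) = 70 + 672 = 742.
Probability = 742/4845.

742/4845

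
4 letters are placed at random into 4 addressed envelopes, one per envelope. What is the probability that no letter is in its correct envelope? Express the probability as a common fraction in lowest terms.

3/8

There are 4! = 24 assignments.
By inclusion-exclusion, assignments with no fixed points: C(4,0)·4! − C(4,1)·3! + C(4,2)·2! − C(4,3)·1! + C(4,4)·0! = 9.
Probability = 9/24 = 3/8.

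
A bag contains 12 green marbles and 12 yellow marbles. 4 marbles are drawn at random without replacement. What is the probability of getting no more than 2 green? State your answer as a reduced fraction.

Total selections: C(24,4) = 10626.
Count the complement (more than 2 green): C(12,3)·C(12,1) + C(12,4)·C(12,0) = 2640 + 495 = 3135.
Probability = 1 − 3135/10626 = 7491/10626 = 227/322.

227/322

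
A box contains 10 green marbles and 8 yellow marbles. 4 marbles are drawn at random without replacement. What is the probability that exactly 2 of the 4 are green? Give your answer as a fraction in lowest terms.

7/17

There are C(18,4) = 3060 ways to choose 4 from 18.
Selections with exactly 2 green: choose 2 of the 10 green and 2 of the 8 yellow, C(10,2)·C(8,2) = 45·28 = 1260.
Probability = 1260/3060 = 7/17.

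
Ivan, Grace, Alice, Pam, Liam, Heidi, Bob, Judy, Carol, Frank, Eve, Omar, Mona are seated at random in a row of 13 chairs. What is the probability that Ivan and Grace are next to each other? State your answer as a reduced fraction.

There are 13! = 6227020800 arrangements.
Treat Ivan and Grace as a block: 12! arrangements of the blocks × 2 orders within the block = 2·479001600 = 958003200.
Probability = 958003200/6227020800 = 2/13.

2/13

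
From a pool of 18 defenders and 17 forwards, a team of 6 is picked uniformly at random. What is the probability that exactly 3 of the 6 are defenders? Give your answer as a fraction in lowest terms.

816/2387

There are C(35,6) = 1623160 ways to choose 6 from 35.
Selections with exactly 3 defenders: choose 3 of the 18 defenders and 3 of the 17 forwards, C(18,3)·C(17,3) = 816·680 = 554880.
Probability = 554880/1623160 = 816/2387.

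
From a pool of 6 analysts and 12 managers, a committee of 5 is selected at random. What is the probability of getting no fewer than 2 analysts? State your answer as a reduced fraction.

267/476

Total selections: C(18,5) = 8568.
Count the complement (fewer than 2 analysts): C(6,0)·C(12,5) + C(6,1)·C(12,4) = 792 + 2970 = 3762.
Probability = 1 − 3762/8568 = 4806/8568 = 267/476.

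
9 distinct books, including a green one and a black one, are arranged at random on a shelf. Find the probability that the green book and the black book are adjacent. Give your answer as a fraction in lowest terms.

There are 9! = 362880 arrangements.
Treat the green book and the black book as a block: 8! arrangements of the blocks × 2 orders within the block = 2·40320 = 80640.
Probability = 80640/362880 = 2/9.

2/9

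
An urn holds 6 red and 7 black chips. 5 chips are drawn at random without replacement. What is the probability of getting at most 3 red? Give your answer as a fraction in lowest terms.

392/429

There are C(13,5) = 1287 ways to choose the 5.
Favorable selections (at most 3 red): C(6,0)·C(7,5) + C(6,1)·C(7,4) + C(6,2)·C(7,3) + C(6,3)·C(7,2) = 21 + 210 + 525 + 420 = 1176.
Probability = 1176/1287 = 392/429.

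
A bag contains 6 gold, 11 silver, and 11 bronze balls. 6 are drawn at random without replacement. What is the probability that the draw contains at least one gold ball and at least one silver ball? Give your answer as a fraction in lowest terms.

There are C(28,6) = 376740 possible draws.
By inclusion-exclusion on the complements, draws missing all gold or all silver: C(22,6) + C(17,6) − C(11,6) = 74613 + 12376 − 462 = 86527.
So draws with at least one of each: 376740 − 86527 = 290213, probability 290213/376740 = 41459/53820.

41459/53820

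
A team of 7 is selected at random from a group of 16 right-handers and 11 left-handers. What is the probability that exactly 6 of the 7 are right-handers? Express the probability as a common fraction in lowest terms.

Total number of selections: C(27,7) = 888030.
Selections with exactly 6 right-handers: choose 6 of the 16 right-handers and 1 of the 11 left-handers, C(16,6)·C(11,1) = 8008·11 = 88088.
Probability = 88088/888030 = 308/3105.

308/3105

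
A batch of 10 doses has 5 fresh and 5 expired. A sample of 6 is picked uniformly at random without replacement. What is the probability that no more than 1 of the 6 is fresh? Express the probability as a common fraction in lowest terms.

There are C(10,6) = 210 ways to choose the 6.
Favorable selections (no more than 1 fresh): C(5,1)·C(5,5) = 5.
Probability = 5/210 = 1/42.

1/42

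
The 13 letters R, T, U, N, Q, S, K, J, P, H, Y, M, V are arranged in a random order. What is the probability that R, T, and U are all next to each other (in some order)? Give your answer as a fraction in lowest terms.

1/26

There are 13! = 6227020800 arrangements.
Treat the three as one block: 11! placements × 3! orders within the block = 39916800·6 = 239500800.
Probability = 239500800/6227020800 = 1/26.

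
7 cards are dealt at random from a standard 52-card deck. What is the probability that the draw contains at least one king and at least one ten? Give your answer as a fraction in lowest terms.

3105873/16723070

There are C(52,7) = 133784560 possible draws.
By inclusion-exclusion on the complements, draws missing all kings or all tens: C(48,7) + C(48,7) − C(44,7) = 73629072 + 73629072 − 38320568 = 108937576.
So draws with at least one of each: 133784560 − 108937576 = 24846984, probability 24846984/133784560 = 3105873/16723070.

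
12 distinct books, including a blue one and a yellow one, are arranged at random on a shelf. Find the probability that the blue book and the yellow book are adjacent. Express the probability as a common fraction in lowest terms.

There are 12! = 479001600 arrangements.
Treat the blue book and the yellow book as a block: 11! arrangements of the blocks × 2 orders within the block = 2·39916800 = 79833600.
Probability = 79833600/479001600 = 1/6.

1/6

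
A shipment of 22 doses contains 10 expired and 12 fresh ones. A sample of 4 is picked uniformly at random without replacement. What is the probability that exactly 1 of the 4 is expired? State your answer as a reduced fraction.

The sample space is all 4-subsets of the 22: C(22,4) = 7315.
Selections with exactly 1 expired: choose 1 of the 10 expired and 3 of the 12 fresh, C(10,1)·C(12,3) = 10·220 = 2200.
Probability = 2200/7315 = 40/133.

40/133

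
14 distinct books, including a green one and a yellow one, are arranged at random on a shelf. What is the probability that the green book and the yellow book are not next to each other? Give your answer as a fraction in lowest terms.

There are 14! = 87178291200 arrangements.
Arrangements with the green book and the yellow book adjacent: 2·13! = 12454041600.
So not adjacent: 87178291200 − 12454041600 = 74724249600, probability 74724249600/87178291200 = 6/7.

6/7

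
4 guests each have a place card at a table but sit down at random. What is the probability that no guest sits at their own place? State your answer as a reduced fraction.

There are 4! = 24 seatings.
By inclusion-exclusion, seatings with no fixed points: C(4,0)·4! − C(4,1)·3! + C(4,2)·2! − C(4,3)·1! + C(4,4)·0! = 9.
Probability = 9/24 = 3/8.

3/8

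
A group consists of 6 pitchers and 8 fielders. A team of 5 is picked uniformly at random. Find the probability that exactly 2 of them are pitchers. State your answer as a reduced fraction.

The sample space is all 5-subsets of the 14: C(14,5) = 2002.
Selections with exactly 2 pitchers: choose 2 of the 6 pitchers and 3 of the 8 fielders, C(6,2)·C(8,3) = 15·56 = 840.
Probability = 840/2002 = 60/143.

60/143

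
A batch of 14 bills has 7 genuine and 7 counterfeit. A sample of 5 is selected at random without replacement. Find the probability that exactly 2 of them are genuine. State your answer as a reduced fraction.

The sample space is all 5-subsets of the 14: C(14,5) = 2002.
Selections with exactly 2 genuine: choose 2 of the 7 genuine and 3 of the 7 counterfeit, C(7,2)·C(7,3) = 21·35 = 735.
Probability = 735/2002 = 105/286.

105/286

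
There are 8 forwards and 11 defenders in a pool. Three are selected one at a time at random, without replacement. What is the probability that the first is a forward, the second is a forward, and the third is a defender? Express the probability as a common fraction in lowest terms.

Multiply the conditional probabilities at each draw: 8/19 · 7/18 · 11/17 = 616/5814 = 308/2907.

308/2907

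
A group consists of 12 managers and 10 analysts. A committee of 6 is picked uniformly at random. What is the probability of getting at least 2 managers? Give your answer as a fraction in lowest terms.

There are C(22,6) = 74613 ways to choose the 6.
Count the complement (fewer than 2 managers): C(12,0)·C(10,6) + C(12,1)·C(10,5) = 210 + 3024 = 3234.
Probability = 1 − 3234/74613 = 71379/74613 = 309/323.

309/323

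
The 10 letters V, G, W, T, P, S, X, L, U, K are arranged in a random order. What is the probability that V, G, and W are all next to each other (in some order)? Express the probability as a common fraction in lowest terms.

1/15

There are 10! = 3628800 arrangements.
Treat the three as one block: 8! placements × 3! orders within the block = 40320·6 = 241920.
Probability = 241920/3628800 = 1/15.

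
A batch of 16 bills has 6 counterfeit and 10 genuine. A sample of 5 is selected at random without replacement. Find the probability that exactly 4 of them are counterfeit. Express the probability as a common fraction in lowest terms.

Total number of selections: C(16,5) = 4368.
Selections with exactly 4 counterfeit: choose 4 of the 6 counterfeit and 1 of the 10 genuine, C(6,4)·C(10,1) = 15·10 = 150.
Probability = 150/4368 = 25/728.

25/728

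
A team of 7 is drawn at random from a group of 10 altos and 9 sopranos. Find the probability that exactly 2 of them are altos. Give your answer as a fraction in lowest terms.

The sample space is all 7-subsets of the 19: C(19,7) = 50388.
Selections with exactly 2 altos: choose 2 of the 10 altos and 5 of the 9 sopranos, C(10,2)·C(9,5) = 45·126 = 5670.
Probability = 5670/50388 = 945/8398.

945/8398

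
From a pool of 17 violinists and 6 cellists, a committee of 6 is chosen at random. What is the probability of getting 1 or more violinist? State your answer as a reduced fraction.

There are C(23,6) = 100947 ways to choose the 6.
The complement is all 6 are cellists: C(6,6) = 1.
Probability = 1 − 1/100947 = 100946/100947.

100946/100947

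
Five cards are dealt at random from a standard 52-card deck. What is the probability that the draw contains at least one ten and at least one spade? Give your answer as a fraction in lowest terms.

There are C(52,5) = 2598960 possible draws.
By inclusion-exclusion on the complements, draws missing all tens or all spades: C(48,5) + C(39,5) − C(36,5) = 1712304 + 575757 − 376992 = 1911069.
So draws with at least one of each: 2598960 − 1911069 = 687891, probability 687891/2598960 = 229297/866320.

229297/866320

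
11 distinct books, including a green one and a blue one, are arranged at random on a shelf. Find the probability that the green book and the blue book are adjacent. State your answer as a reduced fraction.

2/11

There are 11! = 39916800 arrangements.
Treat the green book and the blue book as a block: 10! arrangements of the blocks × 2 orders within the block = 2·3628800 = 7257600.
Probability = 7257600/39916800 = 2/11.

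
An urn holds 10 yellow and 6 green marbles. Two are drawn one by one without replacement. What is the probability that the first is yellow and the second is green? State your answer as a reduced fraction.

Multiply the conditional probabilities at each draw: 10/16 · 6/15 = 60/240 = 1/4.

1/4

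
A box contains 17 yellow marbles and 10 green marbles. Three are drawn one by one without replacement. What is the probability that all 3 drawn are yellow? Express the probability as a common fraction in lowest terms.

Multiply the conditional probabilities at each draw: 17/27 · 16/26 · 15/25 = 4080/17550 = 136/585.

136/585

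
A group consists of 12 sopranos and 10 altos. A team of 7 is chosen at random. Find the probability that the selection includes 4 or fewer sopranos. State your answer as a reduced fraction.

There are C(22,7) = 170544 ways to choose the 7.
Favorable selections (4 or fewer sopranos): C(12,0)·C(10,7) + C(12,1)·C(10,6) + C(12,2)·C(10,5) + C(12,3)·C(10,4) + C(12,4)·C(10,3) = 120 + 2520 + 16632 + 46200 + 59400 = 124872.
Probability = 124872/170544 = 473/646.

473/646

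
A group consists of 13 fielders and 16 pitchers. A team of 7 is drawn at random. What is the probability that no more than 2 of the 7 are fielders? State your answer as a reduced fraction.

8774/30015

Total selections: C(29,7) = 1560780.
Favorable selections (no more than 2 fielders): C(13,0)·C(16,7) + C(13,1)·C(16,6) + C(13,2)·C(16,5) = 11440 + 104104 + 340704 = 456248.
Probability = 456248/1560780 = 8774/30015.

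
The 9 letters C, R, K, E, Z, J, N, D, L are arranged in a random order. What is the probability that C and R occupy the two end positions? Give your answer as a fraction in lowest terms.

1/36

There are 9! = 362880 arrangements.
Place C and R at the ends in 2 ways, arrange the remaining 7 in 7! = 5040 ways: 2·5040 = 10080.
Probability = 10080/362880 = 1/36.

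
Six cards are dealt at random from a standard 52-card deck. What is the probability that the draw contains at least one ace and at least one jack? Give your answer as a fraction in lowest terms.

There are C(52,6) = 20358520 possible draws.
By inclusion-exclusion on the complements, draws missing all aces or all jacks: C(48,6) + C(48,6) − C(44,6) = 12271512 + 12271512 − 7059052 = 17483972.
So draws with at least one of each: 20358520 − 17483972 = 2874548, probability 2874548/20358520 = 718637/5089630.

718637/5089630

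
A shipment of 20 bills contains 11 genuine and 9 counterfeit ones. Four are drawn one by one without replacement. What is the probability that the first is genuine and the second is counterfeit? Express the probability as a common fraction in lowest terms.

99/380

Multiply the conditional probabilities at each draw: 11/20 · 9/19 = 99/380.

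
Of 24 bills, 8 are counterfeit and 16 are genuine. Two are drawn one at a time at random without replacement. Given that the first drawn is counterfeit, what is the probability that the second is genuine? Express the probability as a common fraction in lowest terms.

After removing one counterfeit, 23 remain: 7 counterfeit and 16 genuine.
So the probability the next is genuine is 16/23.

16/23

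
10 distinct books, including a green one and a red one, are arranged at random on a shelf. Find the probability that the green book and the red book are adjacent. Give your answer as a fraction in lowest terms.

1/5

There are 10! = 3628800 arrangements.
Treat the green book and the red book as a block: 9! arrangements of the blocks × 2 orders within the block = 2·362880 = 725760.
Probability = 725760/3628800 = 1/5.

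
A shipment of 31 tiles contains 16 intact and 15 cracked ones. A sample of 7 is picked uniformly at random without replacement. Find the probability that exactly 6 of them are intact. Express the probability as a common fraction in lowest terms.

There are C(31,7) = 2629575 ways to choose 7 from 31.
Selections with exactly 6 intact: choose 6 of the 16 intact and 1 of the 15 cracked, C(16,6)·C(15,1) = 8008·15 = 120120.
Probability = 120120/2629575 = 616/13485.

616/13485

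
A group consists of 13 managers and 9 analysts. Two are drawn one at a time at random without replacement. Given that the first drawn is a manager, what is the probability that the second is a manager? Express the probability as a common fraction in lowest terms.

4/7

After removing one manager, 21 remain: 12 managers and 9 analysts.
So the probability the next is a manager is 12/21 = 4/7.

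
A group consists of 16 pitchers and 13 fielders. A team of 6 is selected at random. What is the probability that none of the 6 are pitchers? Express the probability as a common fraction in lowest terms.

11/3045

There are C(29,6) = 475020 possible selections.
Selections with no pitchers (all fielders): C(13,6) = 1716.
Probability = 1716/475020 = 11/3045.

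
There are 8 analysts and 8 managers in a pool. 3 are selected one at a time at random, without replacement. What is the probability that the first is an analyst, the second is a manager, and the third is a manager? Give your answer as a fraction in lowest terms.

2/15

Multiply the conditional probabilities at each draw: 8/16 · 8/15 · 7/14 = 448/3360 = 2/15.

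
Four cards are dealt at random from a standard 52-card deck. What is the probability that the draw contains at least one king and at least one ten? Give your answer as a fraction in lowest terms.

1332/20825

There are C(52,4) = 270725 possible draws.
By inclusion-exclusion on the complements, draws missing all kings or all tens: C(48,4) + C(48,4) − C(44,4) = 194580 + 194580 − 135751 = 253409.
So draws with at least one of each: 270725 − 253409 = 17316, probability 17316/270725 = 1332/20825.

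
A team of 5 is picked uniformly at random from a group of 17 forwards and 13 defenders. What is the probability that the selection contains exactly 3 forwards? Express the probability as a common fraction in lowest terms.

680/1827

There are C(30,5) = 142506 ways to choose 5 from 30.
Selections with exactly 3 forwards: choose 3 of the 17 forwards and 2 of the 13 defenders, C(17,3)·C(13,2) = 680·78 = 53040.
Probability = 53040/142506 = 680/1827.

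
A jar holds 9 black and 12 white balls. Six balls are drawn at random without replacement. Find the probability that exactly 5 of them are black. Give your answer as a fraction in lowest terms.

9/323

The sample space is all 6-subsets of the 21: C(21,6) = 54264.
Selections with exactly 5 black: choose 5 of the 9 black and 1 of the 12 white, C(9,5)·C(12,1) = 126·12 = 1512.
Probability = 1512/54264 = 9/323.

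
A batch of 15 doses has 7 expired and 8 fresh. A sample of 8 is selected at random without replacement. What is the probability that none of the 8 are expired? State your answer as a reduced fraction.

There are C(15,8) = 6435 possible selections.
Selections with no expired (all fresh): C(8,8) = 1.
Probability = 1/6435.

1/6435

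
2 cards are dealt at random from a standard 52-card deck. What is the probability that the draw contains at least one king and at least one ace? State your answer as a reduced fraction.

There are C(52,2) = 1326 possible draws.
By inclusion-exclusion on the complements, draws missing all kings or all aces: C(48,2) + C(48,2) − C(44,2) = 1128 + 1128 − 946 = 1310.
So draws with at least one of each: 1326 − 1310 = 16, probability 16/1326 = 8/663.

8/663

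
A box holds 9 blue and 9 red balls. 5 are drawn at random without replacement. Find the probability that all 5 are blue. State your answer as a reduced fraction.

There are C(18,5) = 8568 possible selections.
Selections with all blue: C(9,5) = 126.
Probability = 126/8568 = 1/68.

1/68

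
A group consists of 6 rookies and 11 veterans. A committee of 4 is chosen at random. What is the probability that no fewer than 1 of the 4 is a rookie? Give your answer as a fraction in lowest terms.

205/238

Total selections: C(17,4) = 2380.
The complement is all 4 are veterans: C(11,4) = 330.
Probability = 1 − 330/2380 = 2050/2380 = 205/238.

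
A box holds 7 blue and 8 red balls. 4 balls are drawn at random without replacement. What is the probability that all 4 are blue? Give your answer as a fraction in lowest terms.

There are C(15,4) = 1365 possible selections.
Selections with all blue: C(7,4) = 35.
Probability = 35/1365 = 1/39.

1/39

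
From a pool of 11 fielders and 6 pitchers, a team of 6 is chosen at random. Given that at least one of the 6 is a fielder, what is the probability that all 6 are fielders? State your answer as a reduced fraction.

Work in counts. Selections with at least one fielder: C(17,6) − C(6,6) = 12376 − 1 = 12375.
Of those, selections where all 6 are fielders: C(11,6) = 462.
Conditional probability = 462/12375 = 14/375.

14/375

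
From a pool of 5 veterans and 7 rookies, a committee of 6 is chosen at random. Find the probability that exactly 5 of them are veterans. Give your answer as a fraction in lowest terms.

1/132

Total number of selections: C(12,6) = 924.
Selections with exactly 5 veterans: choose 5 of the 5 veterans and 1 of the 7 rookies, C(5,5)·C(7,1) = 1·7 = 7.
Probability = 7/924 = 1/132.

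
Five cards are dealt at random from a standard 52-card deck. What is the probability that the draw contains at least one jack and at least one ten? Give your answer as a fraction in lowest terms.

6509/64974

There are C(52,5) = 2598960 possible draws.
By inclusion-exclusion on the complements, draws missing all jacks or all tens: C(48,5) + C(48,5) − C(44,5) = 1712304 + 1712304 − 1086008 = 2338600.
So draws with at least one of each: 2598960 − 2338600 = 260360, probability 260360/2598960 = 6509/64974.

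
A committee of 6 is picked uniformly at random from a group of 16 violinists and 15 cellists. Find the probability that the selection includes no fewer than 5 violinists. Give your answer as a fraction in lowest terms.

808/8091

Total selections: C(31,6) = 736281.
Favorable selections (no fewer than 5 violinists): C(16,5)·C(15,1) + C(16,6)·C(15,0) = 65520 + 8008 = 73528.
Probability = 73528/736281 = 808/8091.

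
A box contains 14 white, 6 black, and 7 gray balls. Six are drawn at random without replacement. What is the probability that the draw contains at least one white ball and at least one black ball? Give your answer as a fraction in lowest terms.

240037/296010

There are C(27,6) = 296010 possible draws.
By inclusion-exclusion on the complements, draws missing all white or all black: C(13,6) + C(21,6) − C(7,6) = 1716 + 54264 − 7 = 55973.
So draws with at least one of each: 296010 − 55973 = 240037, probability 240037/296010.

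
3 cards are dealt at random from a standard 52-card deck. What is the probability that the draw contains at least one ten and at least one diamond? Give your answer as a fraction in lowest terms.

33/260

There are C(52,3) = 22100 possible draws.
By inclusion-exclusion on the complements, draws missing all tens or all diamonds: C(48,3) + C(39,3) − C(36,3) = 17296 + 9139 − 7140 = 19295.
So draws with at least one of each: 22100 − 19295 = 2805, probability 2805/22100 = 33/260.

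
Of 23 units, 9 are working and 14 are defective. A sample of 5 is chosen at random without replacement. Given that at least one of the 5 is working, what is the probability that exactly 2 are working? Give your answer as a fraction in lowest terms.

Work in counts. Selections with at least one working: C(23,5) − C(14,5) = 33649 − 2002 = 31647.
Of those, selections where exactly 2 are working: C(9,2)·C(14,3) = 36·364 = 13104.
Conditional probability = 13104/31647 = 624/1507.

624/1507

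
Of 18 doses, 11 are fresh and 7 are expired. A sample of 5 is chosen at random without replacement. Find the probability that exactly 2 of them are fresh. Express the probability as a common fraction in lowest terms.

The sample space is all 5-subsets of the 18: C(18,5) = 8568.
Selections with exactly 2 fresh: choose 2 of the 11 fresh and 3 of the 7 expired, C(11,2)·C(7,3) = 55·35 = 1925.
Probability = 1925/8568 = 275/1224.

275/1224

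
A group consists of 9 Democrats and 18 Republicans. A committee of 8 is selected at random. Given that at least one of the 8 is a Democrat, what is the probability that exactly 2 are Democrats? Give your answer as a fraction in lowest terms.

5712/18601

Work in counts. Selections with at least one Democrat: C(27,8) − C(18,8) = 2220075 − 43758 = 2176317.
Of those, selections where exactly 2 are Democrats: C(9,2)·C(18,6) = 36·18564 = 668304.
Conditional probability = 668304/2176317 = 5712/18601.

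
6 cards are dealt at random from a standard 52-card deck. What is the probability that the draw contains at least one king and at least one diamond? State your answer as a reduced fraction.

6772177/20358520

There are C(52,6) = 20358520 possible draws.
By inclusion-exclusion on the complements, draws missing all kings or all diamonds: C(48,6) + C(39,6) − C(36,6) = 12271512 + 3262623 − 1947792 = 13586343.
So draws with at least one of each: 20358520 − 13586343 = 6772177, probability 6772177/20358520.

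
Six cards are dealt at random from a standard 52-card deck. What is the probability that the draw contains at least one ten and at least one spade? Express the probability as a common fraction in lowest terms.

6772177/20358520

There are C(52,6) = 20358520 possible draws.
By inclusion-exclusion on the complements, draws missing all tens or all spades: C(48,6) + C(39,6) − C(36,6) = 12271512 + 3262623 − 1947792 = 13586343.
So draws with at least one of each: 20358520 − 13586343 = 6772177, probability 6772177/20358520.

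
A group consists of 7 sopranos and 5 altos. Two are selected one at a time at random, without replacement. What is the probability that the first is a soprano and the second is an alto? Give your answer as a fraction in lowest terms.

Multiply the conditional probabilities at each draw: 7/12 · 5/11 = 35/132.

35/132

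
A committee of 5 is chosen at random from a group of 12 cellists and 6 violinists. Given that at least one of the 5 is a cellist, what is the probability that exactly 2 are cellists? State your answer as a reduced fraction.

220/1427

Work in counts. Selections with at least one cellist: C(18,5) − C(6,5) = 8568 − 6 = 8562.
Of those, selections where exactly 2 are cellists: C(12,2)·C(6,3) = 66·20 = 1320.
Conditional probability = 1320/8562 = 220/1427.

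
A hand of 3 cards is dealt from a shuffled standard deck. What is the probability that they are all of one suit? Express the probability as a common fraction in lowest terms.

22/425

There are C(52,3) = 22100 possible 3-card hands.
Hands of one suit: 4 suits × C(13,3) = 4·286 = 1144.
Probability = 1144/22100 = 22/425.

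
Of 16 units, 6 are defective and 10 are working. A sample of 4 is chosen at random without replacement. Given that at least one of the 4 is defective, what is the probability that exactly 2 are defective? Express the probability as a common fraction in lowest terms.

135/322

Work in counts. Selections with at least one defective: C(16,4) − C(10,4) = 1820 − 210 = 1610.
Of those, selections where exactly 2 are defective: C(6,2)·C(10,2) = 15·45 = 675.
Conditional probability = 675/1610 = 135/322.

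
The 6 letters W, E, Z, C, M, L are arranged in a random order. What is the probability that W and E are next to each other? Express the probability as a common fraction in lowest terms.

There are 6! = 720 arrangements.
Treat W and E as a block: 5! arrangements of the blocks × 2 orders within the block = 2·120 = 240.
Probability = 240/720 = 1/3.

1/3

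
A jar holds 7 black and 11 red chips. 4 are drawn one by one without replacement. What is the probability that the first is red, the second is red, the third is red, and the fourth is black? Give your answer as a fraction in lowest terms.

77/816

Multiply the conditional probabilities at each draw: 11/18 · 10/17 · 9/16 · 7/15 = 6930/73440 = 77/816.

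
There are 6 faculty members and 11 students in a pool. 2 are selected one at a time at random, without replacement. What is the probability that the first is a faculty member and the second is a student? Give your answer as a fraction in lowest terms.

33/136

Multiply the conditional probabilities at each draw: 6/17 · 11/16 = 66/272 = 33/136.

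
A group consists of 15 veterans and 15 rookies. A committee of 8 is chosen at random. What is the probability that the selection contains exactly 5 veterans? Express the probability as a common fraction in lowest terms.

7007/30015

Total number of selections: C(30,8) = 5852925.
Selections with exactly 5 veterans: choose 5 of the 15 veterans and 3 of the 15 rookies, C(15,5)·C(15,3) = 3003·455 = 1366365.
Probability = 1366365/5852925 = 7007/30015.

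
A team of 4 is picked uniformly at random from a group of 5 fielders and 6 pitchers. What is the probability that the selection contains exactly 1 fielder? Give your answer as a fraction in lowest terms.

10/33

There are C(11,4) = 330 ways to choose 4 from 11.
Selections with exactly 1 fielder: choose 1 of the 5 fielders and 3 of the 6 pitchers, C(5,1)·C(6,3) = 5·20 = 100.
Probability = 100/330 = 10/33.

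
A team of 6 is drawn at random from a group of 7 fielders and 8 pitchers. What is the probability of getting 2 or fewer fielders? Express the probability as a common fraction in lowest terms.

54/143

There are C(15,6) = 5005 ways to choose the 6.
Favorable selections (2 or fewer fielders): C(7,0)·C(8,6) + C(7,1)·C(8,5) + C(7,2)·C(8,4) = 28 + 392 + 1470 = 1890.
Probability = 1890/5005 = 54/143.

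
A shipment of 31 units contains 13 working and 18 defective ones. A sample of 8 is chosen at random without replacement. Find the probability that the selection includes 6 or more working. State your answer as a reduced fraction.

2519/67425

Total selections: C(31,8) = 7888725.
Favorable selections (6 or more working): C(13,6)·C(18,2) + C(13,7)·C(18,1) + C(13,8)·C(18,0) = 262548 + 30888 + 1287 = 294723.
Probability = 294723/7888725 = 2519/67425.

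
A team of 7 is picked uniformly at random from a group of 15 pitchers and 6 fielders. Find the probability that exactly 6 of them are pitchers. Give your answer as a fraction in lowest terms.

Total number of selections: C(21,7) = 116280.
Selections with exactly 6 pitchers: choose 6 of the 15 pitchers and 1 of the 6 fielders, C(15,6)·C(6,1) = 5005·6 = 30030.
Probability = 30030/116280 = 1001/3876.

1001/3876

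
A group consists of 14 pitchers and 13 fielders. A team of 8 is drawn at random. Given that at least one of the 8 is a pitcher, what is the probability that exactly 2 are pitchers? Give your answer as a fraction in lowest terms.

91/1293

Work in counts. Selections with at least one pitcher: C(27,8) − C(13,8) = 2220075 − 1287 = 2218788.
Of those, selections where exactly 2 are pitchers: C(14,2)·C(13,6) = 91·1716 = 156156.
Conditional probability = 156156/2218788 = 91/1293.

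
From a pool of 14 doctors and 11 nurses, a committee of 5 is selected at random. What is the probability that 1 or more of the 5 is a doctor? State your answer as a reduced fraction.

114/115

There are C(25,5) = 53130 ways to choose the 5.
The complement is all 5 are nurses: C(11,5) = 462.
Probability = 1 − 462/53130 = 52668/53130 = 114/115.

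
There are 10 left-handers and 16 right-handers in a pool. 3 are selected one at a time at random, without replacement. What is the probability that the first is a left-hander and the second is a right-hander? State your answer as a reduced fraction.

16/65

Multiply the conditional probabilities at each draw: 10/26 · 16/25 = 160/650 = 16/65.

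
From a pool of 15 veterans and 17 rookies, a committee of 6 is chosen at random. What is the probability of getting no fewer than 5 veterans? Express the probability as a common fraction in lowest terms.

1001/16182

There are C(32,6) = 906192 ways to choose the 6.
Favorable selections (no fewer than 5 veterans): C(15,5)·C(17,1) + C(15,6)·C(17,0) = 51051 + 5005 = 56056.
Probability = 56056/906192 = 1001/16182.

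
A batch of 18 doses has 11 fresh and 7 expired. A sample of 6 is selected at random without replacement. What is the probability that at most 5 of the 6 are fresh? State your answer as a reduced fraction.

There are C(18,6) = 18564 ways to choose the 6.
The complement is exactly 6 fresh: C(11,6)·C(7,0) = 462.
Probability = 1 − 462/18564 = 18102/18564 = 431/442.

431/442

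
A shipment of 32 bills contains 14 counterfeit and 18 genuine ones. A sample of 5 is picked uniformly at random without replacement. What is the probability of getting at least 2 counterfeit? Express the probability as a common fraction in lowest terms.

Total selections: C(32,5) = 201376.
Count the complement (fewer than 2 counterfeit): C(14,0)·C(18,5) + C(14,1)·C(18,4) = 8568 + 42840 = 51408.
Probability = 1 − 51408/201376 = 149968/201376 = 1339/1798.

1339/1798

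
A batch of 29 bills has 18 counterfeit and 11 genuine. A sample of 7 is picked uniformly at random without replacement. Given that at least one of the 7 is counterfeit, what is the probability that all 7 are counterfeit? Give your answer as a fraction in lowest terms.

5304/260075

Work in counts. Selections with at least one counterfeit: C(29,7) − C(11,7) = 1560780 − 330 = 1560450.
Of those, selections where all 7 are counterfeit: C(18,7) = 31824.
Conditional probability = 31824/1560450 = 5304/260075.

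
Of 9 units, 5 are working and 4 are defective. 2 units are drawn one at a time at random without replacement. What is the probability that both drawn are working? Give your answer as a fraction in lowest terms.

5/18

Multiply the conditional probabilities at each draw: 5/9 · 4/8 = 20/72 = 5/18.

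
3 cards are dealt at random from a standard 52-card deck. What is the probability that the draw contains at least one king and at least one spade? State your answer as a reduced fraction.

There are C(52,3) = 22100 possible draws.
By inclusion-exclusion on the complements, draws missing all kings or all spades: C(48,3) + C(39,3) − C(36,3) = 17296 + 9139 − 7140 = 19295.
So draws with at least one of each: 22100 − 19295 = 2805, probability 2805/22100 = 33/260.

33/260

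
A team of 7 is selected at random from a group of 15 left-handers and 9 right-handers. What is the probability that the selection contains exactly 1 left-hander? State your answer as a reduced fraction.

35/9614

The sample space is all 7-subsets of the 24: C(24,7) = 346104.
Selections with exactly 1 left-hander: choose 1 of the 15 left-handers and 6 of the 9 right-handers, C(15,1)·C(9,6) = 15·84 = 1260.
Probability = 1260/346104 = 35/9614.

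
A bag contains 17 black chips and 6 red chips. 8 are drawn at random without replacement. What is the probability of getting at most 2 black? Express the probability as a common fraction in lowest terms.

Total selections: C(23,8) = 490314.
Favorable selections (at most 2 black): C(17,2)·C(6,6) = 136.
Probability = 136/490314 = 4/14421.

4/14421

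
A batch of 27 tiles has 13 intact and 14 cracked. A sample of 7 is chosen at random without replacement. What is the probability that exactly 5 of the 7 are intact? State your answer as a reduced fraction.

91/690

The sample space is all 7-subsets of the 27: C(27,7) = 888030.
Selections with exactly 5 intact: choose 5 of the 13 intact and 2 of the 14 cracked, C(13,5)·C(14,2) = 1287·91 = 117117.
Probability = 117117/888030 = 91/690.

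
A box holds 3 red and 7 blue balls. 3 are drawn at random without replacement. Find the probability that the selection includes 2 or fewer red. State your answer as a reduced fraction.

There are C(10,3) = 120 ways to choose the 3.
Favorable selections (2 or fewer red): C(3,0)·C(7,3) + C(3,1)·C(7,2) + C(3,2)·C(7,1) = 35 + 63 + 21 = 119.
Probability = 119/120.

119/120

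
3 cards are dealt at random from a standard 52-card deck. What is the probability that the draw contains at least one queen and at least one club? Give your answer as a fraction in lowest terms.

33/260

There are C(52,3) = 22100 possible draws.
By inclusion-exclusion on the complements, draws missing all queens or all clubs: C(48,3) + C(39,3) − C(36,3) = 17296 + 9139 − 7140 = 19295.
So draws with at least one of each: 22100 − 19295 = 2805, probability 2805/22100 = 33/260.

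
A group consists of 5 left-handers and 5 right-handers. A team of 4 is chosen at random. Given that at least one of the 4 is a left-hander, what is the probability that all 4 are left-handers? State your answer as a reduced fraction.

1/41

Work in counts. Selections with at least one left-hander: C(10,4) − C(5,4) = 210 − 5 = 205.
Of those, selections where all 4 are left-handers: C(5,4) = 5.
Conditional probability = 5/205 = 1/41.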